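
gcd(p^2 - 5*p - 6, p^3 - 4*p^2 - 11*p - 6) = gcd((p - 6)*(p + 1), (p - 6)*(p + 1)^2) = p^2 - 5*p - 6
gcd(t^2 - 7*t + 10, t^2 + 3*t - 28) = 1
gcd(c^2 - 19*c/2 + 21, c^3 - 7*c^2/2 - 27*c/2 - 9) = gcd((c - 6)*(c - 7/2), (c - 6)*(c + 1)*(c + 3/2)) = c - 6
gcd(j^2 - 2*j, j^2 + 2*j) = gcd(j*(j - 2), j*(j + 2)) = j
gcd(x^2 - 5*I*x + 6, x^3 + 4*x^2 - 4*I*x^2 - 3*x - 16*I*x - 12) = 1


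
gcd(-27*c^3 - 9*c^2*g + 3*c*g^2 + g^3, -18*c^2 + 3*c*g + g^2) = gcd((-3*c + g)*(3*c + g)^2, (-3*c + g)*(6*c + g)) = 3*c - g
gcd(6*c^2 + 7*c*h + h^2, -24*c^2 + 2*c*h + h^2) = 6*c + h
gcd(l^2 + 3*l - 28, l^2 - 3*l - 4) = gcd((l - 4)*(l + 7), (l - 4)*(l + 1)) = l - 4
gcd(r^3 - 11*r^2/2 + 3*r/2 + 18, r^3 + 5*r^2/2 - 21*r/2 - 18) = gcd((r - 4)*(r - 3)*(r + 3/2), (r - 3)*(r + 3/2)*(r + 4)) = r^2 - 3*r/2 - 9/2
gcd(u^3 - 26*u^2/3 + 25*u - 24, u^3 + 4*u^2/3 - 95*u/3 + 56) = u^2 - 17*u/3 + 8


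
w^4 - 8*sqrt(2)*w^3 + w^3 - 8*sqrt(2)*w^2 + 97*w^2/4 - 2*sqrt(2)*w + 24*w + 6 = (w + 1/2)^2*(w - 6*sqrt(2))*(w - 2*sqrt(2))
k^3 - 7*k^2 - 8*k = k*(k - 8)*(k + 1)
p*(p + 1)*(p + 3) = p^3 + 4*p^2 + 3*p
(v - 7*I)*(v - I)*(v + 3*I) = v^3 - 5*I*v^2 + 17*v - 21*I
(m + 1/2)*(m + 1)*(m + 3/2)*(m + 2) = m^4 + 5*m^3 + 35*m^2/4 + 25*m/4 + 3/2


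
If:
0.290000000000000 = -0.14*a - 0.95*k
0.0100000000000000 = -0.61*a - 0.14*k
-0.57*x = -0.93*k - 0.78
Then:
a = 0.06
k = -0.31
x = 0.86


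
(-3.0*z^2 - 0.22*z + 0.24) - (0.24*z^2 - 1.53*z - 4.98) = -3.24*z^2 + 1.31*z + 5.22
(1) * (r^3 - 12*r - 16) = r^3 - 12*r - 16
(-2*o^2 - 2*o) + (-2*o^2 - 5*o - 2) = -4*o^2 - 7*o - 2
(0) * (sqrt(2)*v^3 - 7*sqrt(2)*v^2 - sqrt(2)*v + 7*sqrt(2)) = 0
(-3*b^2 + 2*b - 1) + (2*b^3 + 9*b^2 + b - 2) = 2*b^3 + 6*b^2 + 3*b - 3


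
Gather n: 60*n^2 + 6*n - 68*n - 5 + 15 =60*n^2 - 62*n + 10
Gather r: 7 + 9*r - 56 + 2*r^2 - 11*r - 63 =2*r^2 - 2*r - 112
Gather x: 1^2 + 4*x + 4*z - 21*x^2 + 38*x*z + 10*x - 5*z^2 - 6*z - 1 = -21*x^2 + x*(38*z + 14) - 5*z^2 - 2*z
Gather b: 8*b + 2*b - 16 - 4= 10*b - 20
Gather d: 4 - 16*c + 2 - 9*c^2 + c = -9*c^2 - 15*c + 6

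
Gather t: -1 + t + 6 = t + 5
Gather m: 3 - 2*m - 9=-2*m - 6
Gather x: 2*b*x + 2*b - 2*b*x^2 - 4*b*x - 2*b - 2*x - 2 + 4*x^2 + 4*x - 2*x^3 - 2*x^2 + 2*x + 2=-2*x^3 + x^2*(2 - 2*b) + x*(4 - 2*b)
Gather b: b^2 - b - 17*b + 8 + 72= b^2 - 18*b + 80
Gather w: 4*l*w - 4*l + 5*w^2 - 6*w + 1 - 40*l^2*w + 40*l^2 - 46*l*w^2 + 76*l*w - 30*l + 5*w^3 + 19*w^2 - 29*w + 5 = 40*l^2 - 34*l + 5*w^3 + w^2*(24 - 46*l) + w*(-40*l^2 + 80*l - 35) + 6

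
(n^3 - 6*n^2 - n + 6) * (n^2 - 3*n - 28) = n^5 - 9*n^4 - 11*n^3 + 177*n^2 + 10*n - 168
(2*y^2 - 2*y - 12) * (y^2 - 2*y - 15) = 2*y^4 - 6*y^3 - 38*y^2 + 54*y + 180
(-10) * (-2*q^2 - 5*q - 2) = 20*q^2 + 50*q + 20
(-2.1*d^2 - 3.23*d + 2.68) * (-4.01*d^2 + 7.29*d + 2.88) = 8.421*d^4 - 2.3567*d^3 - 40.3415*d^2 + 10.2348*d + 7.7184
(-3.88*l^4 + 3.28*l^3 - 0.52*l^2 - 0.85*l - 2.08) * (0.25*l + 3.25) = -0.97*l^5 - 11.79*l^4 + 10.53*l^3 - 1.9025*l^2 - 3.2825*l - 6.76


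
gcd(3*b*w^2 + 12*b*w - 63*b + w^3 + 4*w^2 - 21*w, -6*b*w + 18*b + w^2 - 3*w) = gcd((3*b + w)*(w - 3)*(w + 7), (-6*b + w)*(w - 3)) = w - 3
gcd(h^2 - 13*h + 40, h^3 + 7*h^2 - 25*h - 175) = h - 5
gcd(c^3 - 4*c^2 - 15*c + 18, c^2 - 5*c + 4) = c - 1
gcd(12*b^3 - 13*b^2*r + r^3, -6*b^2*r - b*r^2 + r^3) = -3*b + r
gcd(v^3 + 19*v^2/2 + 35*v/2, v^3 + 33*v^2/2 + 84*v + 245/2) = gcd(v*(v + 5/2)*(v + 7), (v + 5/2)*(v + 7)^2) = v^2 + 19*v/2 + 35/2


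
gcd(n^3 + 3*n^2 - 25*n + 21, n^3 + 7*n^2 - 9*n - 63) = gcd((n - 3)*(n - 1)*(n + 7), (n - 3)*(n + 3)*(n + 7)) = n^2 + 4*n - 21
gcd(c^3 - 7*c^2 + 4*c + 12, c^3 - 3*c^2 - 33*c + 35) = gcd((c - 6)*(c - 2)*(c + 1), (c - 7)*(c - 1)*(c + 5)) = 1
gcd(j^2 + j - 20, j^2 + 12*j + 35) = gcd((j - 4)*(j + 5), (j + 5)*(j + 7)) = j + 5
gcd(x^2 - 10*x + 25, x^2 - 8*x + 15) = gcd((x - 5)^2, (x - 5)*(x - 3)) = x - 5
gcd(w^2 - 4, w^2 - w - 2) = w - 2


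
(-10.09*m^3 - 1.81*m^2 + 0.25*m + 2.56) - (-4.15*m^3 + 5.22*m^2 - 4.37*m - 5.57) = -5.94*m^3 - 7.03*m^2 + 4.62*m + 8.13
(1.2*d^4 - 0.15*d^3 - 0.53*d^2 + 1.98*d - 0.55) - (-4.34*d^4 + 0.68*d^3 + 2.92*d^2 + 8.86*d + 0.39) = 5.54*d^4 - 0.83*d^3 - 3.45*d^2 - 6.88*d - 0.94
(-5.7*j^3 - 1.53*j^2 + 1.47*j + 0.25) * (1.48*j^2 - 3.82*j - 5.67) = -8.436*j^5 + 19.5096*j^4 + 40.3392*j^3 + 3.4297*j^2 - 9.2899*j - 1.4175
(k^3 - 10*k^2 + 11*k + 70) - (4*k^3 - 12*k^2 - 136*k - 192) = -3*k^3 + 2*k^2 + 147*k + 262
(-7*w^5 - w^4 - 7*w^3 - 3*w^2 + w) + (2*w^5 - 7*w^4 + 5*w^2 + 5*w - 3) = -5*w^5 - 8*w^4 - 7*w^3 + 2*w^2 + 6*w - 3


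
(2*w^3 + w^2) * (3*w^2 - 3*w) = 6*w^5 - 3*w^4 - 3*w^3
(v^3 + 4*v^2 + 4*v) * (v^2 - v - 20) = v^5 + 3*v^4 - 20*v^3 - 84*v^2 - 80*v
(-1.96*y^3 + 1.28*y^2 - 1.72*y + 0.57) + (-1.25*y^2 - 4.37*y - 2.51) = -1.96*y^3 + 0.03*y^2 - 6.09*y - 1.94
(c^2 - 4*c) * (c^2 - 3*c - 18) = c^4 - 7*c^3 - 6*c^2 + 72*c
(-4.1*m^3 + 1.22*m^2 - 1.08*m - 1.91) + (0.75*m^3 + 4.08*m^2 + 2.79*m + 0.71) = -3.35*m^3 + 5.3*m^2 + 1.71*m - 1.2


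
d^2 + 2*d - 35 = (d - 5)*(d + 7)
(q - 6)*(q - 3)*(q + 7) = q^3 - 2*q^2 - 45*q + 126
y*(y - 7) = y^2 - 7*y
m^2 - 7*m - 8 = (m - 8)*(m + 1)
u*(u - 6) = u^2 - 6*u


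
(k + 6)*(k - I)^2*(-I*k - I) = -I*k^4 - 2*k^3 - 7*I*k^3 - 14*k^2 - 5*I*k^2 - 12*k + 7*I*k + 6*I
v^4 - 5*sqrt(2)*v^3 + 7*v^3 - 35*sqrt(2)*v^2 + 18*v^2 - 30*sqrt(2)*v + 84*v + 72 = (v + 1)*(v + 6)*(v - 3*sqrt(2))*(v - 2*sqrt(2))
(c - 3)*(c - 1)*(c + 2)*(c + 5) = c^4 + 3*c^3 - 15*c^2 - 19*c + 30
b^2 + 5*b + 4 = (b + 1)*(b + 4)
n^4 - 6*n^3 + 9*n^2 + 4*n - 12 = (n - 3)*(n - 2)^2*(n + 1)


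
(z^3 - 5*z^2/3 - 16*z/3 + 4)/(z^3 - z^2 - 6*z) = (z - 2/3)/z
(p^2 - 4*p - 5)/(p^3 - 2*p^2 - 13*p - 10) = 1/(p + 2)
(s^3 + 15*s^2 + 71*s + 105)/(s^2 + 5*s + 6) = (s^2 + 12*s + 35)/(s + 2)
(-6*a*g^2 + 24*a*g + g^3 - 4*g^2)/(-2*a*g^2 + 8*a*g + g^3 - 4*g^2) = (6*a - g)/(2*a - g)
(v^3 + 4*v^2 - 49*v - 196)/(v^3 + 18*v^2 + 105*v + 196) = (v - 7)/(v + 7)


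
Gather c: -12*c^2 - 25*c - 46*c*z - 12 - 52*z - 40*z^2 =-12*c^2 + c*(-46*z - 25) - 40*z^2 - 52*z - 12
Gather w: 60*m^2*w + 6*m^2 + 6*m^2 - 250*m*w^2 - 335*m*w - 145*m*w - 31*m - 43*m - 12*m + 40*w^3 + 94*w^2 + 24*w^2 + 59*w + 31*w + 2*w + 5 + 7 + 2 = 12*m^2 - 86*m + 40*w^3 + w^2*(118 - 250*m) + w*(60*m^2 - 480*m + 92) + 14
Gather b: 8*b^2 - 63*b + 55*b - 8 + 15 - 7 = 8*b^2 - 8*b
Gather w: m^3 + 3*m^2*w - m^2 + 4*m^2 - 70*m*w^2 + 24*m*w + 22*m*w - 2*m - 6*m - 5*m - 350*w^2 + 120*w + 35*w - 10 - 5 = m^3 + 3*m^2 - 13*m + w^2*(-70*m - 350) + w*(3*m^2 + 46*m + 155) - 15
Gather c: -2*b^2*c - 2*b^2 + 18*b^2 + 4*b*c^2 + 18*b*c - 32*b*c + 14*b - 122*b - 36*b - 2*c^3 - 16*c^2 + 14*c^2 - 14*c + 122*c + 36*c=16*b^2 - 144*b - 2*c^3 + c^2*(4*b - 2) + c*(-2*b^2 - 14*b + 144)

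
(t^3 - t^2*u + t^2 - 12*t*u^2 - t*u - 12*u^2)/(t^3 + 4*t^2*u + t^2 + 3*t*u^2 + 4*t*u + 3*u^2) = (t - 4*u)/(t + u)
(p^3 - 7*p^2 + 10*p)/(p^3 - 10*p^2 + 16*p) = (p - 5)/(p - 8)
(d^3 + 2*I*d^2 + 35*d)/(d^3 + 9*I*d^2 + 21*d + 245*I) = d/(d + 7*I)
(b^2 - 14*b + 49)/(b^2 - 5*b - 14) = (b - 7)/(b + 2)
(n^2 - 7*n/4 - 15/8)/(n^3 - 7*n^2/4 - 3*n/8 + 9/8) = (2*n - 5)/(2*n^2 - 5*n + 3)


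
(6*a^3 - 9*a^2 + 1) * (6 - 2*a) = -12*a^4 + 54*a^3 - 54*a^2 - 2*a + 6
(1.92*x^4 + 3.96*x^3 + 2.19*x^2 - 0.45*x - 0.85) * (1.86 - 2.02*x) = -3.8784*x^5 - 4.428*x^4 + 2.9418*x^3 + 4.9824*x^2 + 0.88*x - 1.581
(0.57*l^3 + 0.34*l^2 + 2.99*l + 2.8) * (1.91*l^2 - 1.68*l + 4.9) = 1.0887*l^5 - 0.3082*l^4 + 7.9327*l^3 + 1.9908*l^2 + 9.947*l + 13.72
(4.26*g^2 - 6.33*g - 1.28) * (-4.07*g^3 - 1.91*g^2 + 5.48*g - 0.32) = -17.3382*g^5 + 17.6265*g^4 + 40.6447*g^3 - 33.6068*g^2 - 4.9888*g + 0.4096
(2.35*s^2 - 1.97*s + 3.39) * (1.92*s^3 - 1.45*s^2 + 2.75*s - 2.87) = 4.512*s^5 - 7.1899*s^4 + 15.8278*s^3 - 17.0775*s^2 + 14.9764*s - 9.7293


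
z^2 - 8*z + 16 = (z - 4)^2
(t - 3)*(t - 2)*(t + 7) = t^3 + 2*t^2 - 29*t + 42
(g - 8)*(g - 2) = g^2 - 10*g + 16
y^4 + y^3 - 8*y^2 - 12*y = y*(y - 3)*(y + 2)^2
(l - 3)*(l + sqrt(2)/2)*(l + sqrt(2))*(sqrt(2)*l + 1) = sqrt(2)*l^4 - 3*sqrt(2)*l^3 + 4*l^3 - 12*l^2 + 5*sqrt(2)*l^2/2 - 15*sqrt(2)*l/2 + l - 3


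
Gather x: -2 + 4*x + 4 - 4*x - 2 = 0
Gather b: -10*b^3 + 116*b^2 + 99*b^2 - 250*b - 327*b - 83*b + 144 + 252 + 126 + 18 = -10*b^3 + 215*b^2 - 660*b + 540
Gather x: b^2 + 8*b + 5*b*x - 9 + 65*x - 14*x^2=b^2 + 8*b - 14*x^2 + x*(5*b + 65) - 9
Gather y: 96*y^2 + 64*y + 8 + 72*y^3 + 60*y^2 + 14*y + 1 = 72*y^3 + 156*y^2 + 78*y + 9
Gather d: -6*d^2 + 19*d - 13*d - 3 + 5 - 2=-6*d^2 + 6*d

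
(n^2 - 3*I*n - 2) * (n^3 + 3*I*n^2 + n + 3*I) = n^5 + 8*n^3 - 6*I*n^2 + 7*n - 6*I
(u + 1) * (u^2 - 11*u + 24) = u^3 - 10*u^2 + 13*u + 24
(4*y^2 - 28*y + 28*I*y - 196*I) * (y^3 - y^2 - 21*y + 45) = 4*y^5 - 32*y^4 + 28*I*y^4 - 56*y^3 - 224*I*y^3 + 768*y^2 - 392*I*y^2 - 1260*y + 5376*I*y - 8820*I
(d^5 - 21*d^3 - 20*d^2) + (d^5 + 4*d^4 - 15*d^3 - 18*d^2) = 2*d^5 + 4*d^4 - 36*d^3 - 38*d^2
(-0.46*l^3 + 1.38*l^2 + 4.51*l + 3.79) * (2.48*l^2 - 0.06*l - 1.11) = -1.1408*l^5 + 3.45*l^4 + 11.6126*l^3 + 7.5968*l^2 - 5.2335*l - 4.2069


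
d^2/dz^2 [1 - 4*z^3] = -24*z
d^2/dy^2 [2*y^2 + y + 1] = 4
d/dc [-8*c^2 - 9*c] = -16*c - 9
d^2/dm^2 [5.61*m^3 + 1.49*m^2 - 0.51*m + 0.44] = 33.66*m + 2.98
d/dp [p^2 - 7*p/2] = 2*p - 7/2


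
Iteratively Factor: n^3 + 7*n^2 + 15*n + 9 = (n + 1)*(n^2 + 6*n + 9) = (n + 1)*(n + 3)*(n + 3)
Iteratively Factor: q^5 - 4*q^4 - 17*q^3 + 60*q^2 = (q)*(q^4 - 4*q^3 - 17*q^2 + 60*q) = q^2*(q^3 - 4*q^2 - 17*q + 60) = q^2*(q + 4)*(q^2 - 8*q + 15) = q^2*(q - 3)*(q + 4)*(q - 5)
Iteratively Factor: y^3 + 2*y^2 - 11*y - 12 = (y - 3)*(y^2 + 5*y + 4) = (y - 3)*(y + 1)*(y + 4)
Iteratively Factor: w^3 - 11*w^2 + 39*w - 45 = (w - 3)*(w^2 - 8*w + 15) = (w - 3)^2*(w - 5)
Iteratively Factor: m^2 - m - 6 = (m + 2)*(m - 3)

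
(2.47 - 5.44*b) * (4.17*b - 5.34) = -22.6848*b^2 + 39.3495*b - 13.1898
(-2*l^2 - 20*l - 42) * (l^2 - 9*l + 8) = -2*l^4 - 2*l^3 + 122*l^2 + 218*l - 336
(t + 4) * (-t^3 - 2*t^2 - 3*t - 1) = -t^4 - 6*t^3 - 11*t^2 - 13*t - 4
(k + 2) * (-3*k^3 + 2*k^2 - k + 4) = -3*k^4 - 4*k^3 + 3*k^2 + 2*k + 8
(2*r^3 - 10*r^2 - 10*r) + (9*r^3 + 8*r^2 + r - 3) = 11*r^3 - 2*r^2 - 9*r - 3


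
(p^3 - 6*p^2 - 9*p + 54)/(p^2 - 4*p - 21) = (p^2 - 9*p + 18)/(p - 7)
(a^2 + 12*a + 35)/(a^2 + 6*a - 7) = (a + 5)/(a - 1)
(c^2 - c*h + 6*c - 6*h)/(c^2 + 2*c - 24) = (c - h)/(c - 4)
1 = 1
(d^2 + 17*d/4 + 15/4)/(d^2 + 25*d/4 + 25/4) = (d + 3)/(d + 5)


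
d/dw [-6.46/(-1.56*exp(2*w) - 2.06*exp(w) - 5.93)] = (-20.1552*exp(w) - 13.3076)*exp(w)/(1.56*exp(2*w) + 2.06*exp(w) + 5.93)^2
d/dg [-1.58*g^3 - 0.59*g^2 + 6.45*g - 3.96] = -4.74*g^2 - 1.18*g + 6.45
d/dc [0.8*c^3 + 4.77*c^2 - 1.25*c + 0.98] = 2.4*c^2 + 9.54*c - 1.25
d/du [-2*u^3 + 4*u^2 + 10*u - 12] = -6*u^2 + 8*u + 10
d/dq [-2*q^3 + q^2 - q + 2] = -6*q^2 + 2*q - 1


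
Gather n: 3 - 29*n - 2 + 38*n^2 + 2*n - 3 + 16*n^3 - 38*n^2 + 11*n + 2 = 16*n^3 - 16*n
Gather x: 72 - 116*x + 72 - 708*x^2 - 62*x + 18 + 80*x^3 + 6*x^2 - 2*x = 80*x^3 - 702*x^2 - 180*x + 162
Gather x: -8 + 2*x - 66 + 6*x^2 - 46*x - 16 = 6*x^2 - 44*x - 90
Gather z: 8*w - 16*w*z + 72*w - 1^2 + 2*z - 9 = 80*w + z*(2 - 16*w) - 10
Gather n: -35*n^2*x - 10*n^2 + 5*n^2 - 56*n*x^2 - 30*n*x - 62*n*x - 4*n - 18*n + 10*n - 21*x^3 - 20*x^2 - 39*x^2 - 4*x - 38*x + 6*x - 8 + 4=n^2*(-35*x - 5) + n*(-56*x^2 - 92*x - 12) - 21*x^3 - 59*x^2 - 36*x - 4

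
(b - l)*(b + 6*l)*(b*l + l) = b^3*l + 5*b^2*l^2 + b^2*l - 6*b*l^3 + 5*b*l^2 - 6*l^3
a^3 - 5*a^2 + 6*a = a*(a - 3)*(a - 2)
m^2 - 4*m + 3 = (m - 3)*(m - 1)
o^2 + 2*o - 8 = (o - 2)*(o + 4)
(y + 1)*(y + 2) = y^2 + 3*y + 2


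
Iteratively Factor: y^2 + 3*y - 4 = (y + 4)*(y - 1)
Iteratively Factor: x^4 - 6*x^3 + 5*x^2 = (x)*(x^3 - 6*x^2 + 5*x) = x^2*(x^2 - 6*x + 5) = x^2*(x - 1)*(x - 5)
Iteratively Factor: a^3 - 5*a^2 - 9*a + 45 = (a + 3)*(a^2 - 8*a + 15) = (a - 5)*(a + 3)*(a - 3)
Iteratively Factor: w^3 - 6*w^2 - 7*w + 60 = (w - 4)*(w^2 - 2*w - 15) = (w - 4)*(w + 3)*(w - 5)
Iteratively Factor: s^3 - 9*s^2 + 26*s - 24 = (s - 2)*(s^2 - 7*s + 12) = (s - 3)*(s - 2)*(s - 4)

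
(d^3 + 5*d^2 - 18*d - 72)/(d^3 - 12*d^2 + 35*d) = (d^3 + 5*d^2 - 18*d - 72)/(d*(d^2 - 12*d + 35))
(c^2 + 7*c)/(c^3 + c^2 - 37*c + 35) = c/(c^2 - 6*c + 5)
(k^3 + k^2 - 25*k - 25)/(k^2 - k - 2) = (k^2 - 25)/(k - 2)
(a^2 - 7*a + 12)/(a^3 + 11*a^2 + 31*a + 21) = (a^2 - 7*a + 12)/(a^3 + 11*a^2 + 31*a + 21)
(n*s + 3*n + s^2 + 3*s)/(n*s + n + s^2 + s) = (s + 3)/(s + 1)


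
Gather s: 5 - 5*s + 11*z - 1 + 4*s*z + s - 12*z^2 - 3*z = s*(4*z - 4) - 12*z^2 + 8*z + 4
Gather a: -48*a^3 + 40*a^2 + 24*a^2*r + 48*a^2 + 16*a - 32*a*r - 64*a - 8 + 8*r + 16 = -48*a^3 + a^2*(24*r + 88) + a*(-32*r - 48) + 8*r + 8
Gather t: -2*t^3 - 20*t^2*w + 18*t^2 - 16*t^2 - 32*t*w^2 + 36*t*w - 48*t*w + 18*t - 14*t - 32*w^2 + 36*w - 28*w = -2*t^3 + t^2*(2 - 20*w) + t*(-32*w^2 - 12*w + 4) - 32*w^2 + 8*w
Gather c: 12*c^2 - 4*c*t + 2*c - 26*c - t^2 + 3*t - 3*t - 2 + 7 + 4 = 12*c^2 + c*(-4*t - 24) - t^2 + 9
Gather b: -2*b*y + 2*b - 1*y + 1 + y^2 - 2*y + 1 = b*(2 - 2*y) + y^2 - 3*y + 2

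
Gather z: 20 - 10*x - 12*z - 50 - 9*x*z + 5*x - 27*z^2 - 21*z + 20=-5*x - 27*z^2 + z*(-9*x - 33) - 10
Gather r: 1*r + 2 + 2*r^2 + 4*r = 2*r^2 + 5*r + 2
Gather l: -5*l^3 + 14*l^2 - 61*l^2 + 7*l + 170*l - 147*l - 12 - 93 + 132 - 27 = -5*l^3 - 47*l^2 + 30*l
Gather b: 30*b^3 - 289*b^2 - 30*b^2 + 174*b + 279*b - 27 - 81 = 30*b^3 - 319*b^2 + 453*b - 108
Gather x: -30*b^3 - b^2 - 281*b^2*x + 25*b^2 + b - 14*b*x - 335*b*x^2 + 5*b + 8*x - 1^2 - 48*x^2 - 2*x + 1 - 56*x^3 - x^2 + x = -30*b^3 + 24*b^2 + 6*b - 56*x^3 + x^2*(-335*b - 49) + x*(-281*b^2 - 14*b + 7)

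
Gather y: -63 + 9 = -54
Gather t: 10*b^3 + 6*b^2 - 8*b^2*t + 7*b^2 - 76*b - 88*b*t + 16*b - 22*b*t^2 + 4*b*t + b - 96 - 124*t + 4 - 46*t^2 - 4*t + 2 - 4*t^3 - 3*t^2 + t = 10*b^3 + 13*b^2 - 59*b - 4*t^3 + t^2*(-22*b - 49) + t*(-8*b^2 - 84*b - 127) - 90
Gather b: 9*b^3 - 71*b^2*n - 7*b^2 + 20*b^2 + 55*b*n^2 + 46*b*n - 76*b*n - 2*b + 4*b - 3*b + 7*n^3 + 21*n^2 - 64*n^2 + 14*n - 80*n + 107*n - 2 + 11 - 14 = 9*b^3 + b^2*(13 - 71*n) + b*(55*n^2 - 30*n - 1) + 7*n^3 - 43*n^2 + 41*n - 5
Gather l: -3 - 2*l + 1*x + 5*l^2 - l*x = 5*l^2 + l*(-x - 2) + x - 3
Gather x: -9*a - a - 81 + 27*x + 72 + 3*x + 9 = -10*a + 30*x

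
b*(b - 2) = b^2 - 2*b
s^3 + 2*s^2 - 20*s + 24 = (s - 2)^2*(s + 6)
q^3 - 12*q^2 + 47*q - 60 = (q - 5)*(q - 4)*(q - 3)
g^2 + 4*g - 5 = (g - 1)*(g + 5)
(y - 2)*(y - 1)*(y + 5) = y^3 + 2*y^2 - 13*y + 10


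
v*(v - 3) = v^2 - 3*v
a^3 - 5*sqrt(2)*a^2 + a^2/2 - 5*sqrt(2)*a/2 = a*(a + 1/2)*(a - 5*sqrt(2))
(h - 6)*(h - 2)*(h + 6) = h^3 - 2*h^2 - 36*h + 72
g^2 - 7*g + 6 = (g - 6)*(g - 1)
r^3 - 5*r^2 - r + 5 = (r - 5)*(r - 1)*(r + 1)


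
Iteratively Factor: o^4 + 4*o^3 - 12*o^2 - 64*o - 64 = (o + 2)*(o^3 + 2*o^2 - 16*o - 32) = (o - 4)*(o + 2)*(o^2 + 6*o + 8) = (o - 4)*(o + 2)*(o + 4)*(o + 2)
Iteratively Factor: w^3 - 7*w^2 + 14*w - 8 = (w - 4)*(w^2 - 3*w + 2) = (w - 4)*(w - 2)*(w - 1)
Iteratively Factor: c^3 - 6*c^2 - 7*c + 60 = (c + 3)*(c^2 - 9*c + 20) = (c - 4)*(c + 3)*(c - 5)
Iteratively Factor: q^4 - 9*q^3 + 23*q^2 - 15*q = (q)*(q^3 - 9*q^2 + 23*q - 15) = q*(q - 3)*(q^2 - 6*q + 5) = q*(q - 3)*(q - 1)*(q - 5)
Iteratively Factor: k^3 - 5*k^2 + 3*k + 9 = (k - 3)*(k^2 - 2*k - 3) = (k - 3)^2*(k + 1)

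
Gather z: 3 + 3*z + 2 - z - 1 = 2*z + 4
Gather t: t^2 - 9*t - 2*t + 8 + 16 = t^2 - 11*t + 24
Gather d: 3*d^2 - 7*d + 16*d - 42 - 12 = 3*d^2 + 9*d - 54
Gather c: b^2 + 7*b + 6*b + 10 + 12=b^2 + 13*b + 22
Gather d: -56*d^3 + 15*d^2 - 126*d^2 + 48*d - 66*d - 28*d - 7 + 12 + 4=-56*d^3 - 111*d^2 - 46*d + 9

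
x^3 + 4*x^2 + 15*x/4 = x*(x + 3/2)*(x + 5/2)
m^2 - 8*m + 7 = (m - 7)*(m - 1)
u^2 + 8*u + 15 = (u + 3)*(u + 5)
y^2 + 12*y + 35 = (y + 5)*(y + 7)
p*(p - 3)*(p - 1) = p^3 - 4*p^2 + 3*p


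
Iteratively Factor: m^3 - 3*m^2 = (m)*(m^2 - 3*m) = m*(m - 3)*(m)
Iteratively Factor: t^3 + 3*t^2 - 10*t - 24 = (t - 3)*(t^2 + 6*t + 8) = (t - 3)*(t + 4)*(t + 2)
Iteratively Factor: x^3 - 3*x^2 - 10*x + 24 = (x - 2)*(x^2 - x - 12) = (x - 4)*(x - 2)*(x + 3)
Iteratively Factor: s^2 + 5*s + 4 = (s + 4)*(s + 1)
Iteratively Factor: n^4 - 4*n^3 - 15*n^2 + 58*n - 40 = (n + 4)*(n^3 - 8*n^2 + 17*n - 10) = (n - 1)*(n + 4)*(n^2 - 7*n + 10) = (n - 5)*(n - 1)*(n + 4)*(n - 2)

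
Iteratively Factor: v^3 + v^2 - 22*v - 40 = (v - 5)*(v^2 + 6*v + 8) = (v - 5)*(v + 2)*(v + 4)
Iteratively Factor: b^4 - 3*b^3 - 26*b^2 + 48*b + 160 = (b - 4)*(b^3 + b^2 - 22*b - 40) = (b - 5)*(b - 4)*(b^2 + 6*b + 8) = (b - 5)*(b - 4)*(b + 4)*(b + 2)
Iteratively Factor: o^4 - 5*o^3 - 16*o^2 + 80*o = (o)*(o^3 - 5*o^2 - 16*o + 80) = o*(o - 4)*(o^2 - o - 20) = o*(o - 4)*(o + 4)*(o - 5)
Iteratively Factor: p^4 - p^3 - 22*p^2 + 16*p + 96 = (p - 4)*(p^3 + 3*p^2 - 10*p - 24) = (p - 4)*(p + 4)*(p^2 - p - 6) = (p - 4)*(p - 3)*(p + 4)*(p + 2)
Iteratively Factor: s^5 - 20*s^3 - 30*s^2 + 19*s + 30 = (s + 1)*(s^4 - s^3 - 19*s^2 - 11*s + 30) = (s - 5)*(s + 1)*(s^3 + 4*s^2 + s - 6) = (s - 5)*(s + 1)*(s + 2)*(s^2 + 2*s - 3) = (s - 5)*(s + 1)*(s + 2)*(s + 3)*(s - 1)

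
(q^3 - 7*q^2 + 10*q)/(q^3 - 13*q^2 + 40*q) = (q - 2)/(q - 8)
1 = 1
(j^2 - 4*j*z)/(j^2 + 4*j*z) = (j - 4*z)/(j + 4*z)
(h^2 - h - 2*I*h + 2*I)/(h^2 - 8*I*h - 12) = (h - 1)/(h - 6*I)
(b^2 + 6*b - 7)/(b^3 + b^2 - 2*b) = (b + 7)/(b*(b + 2))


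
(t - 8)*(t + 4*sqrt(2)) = t^2 - 8*t + 4*sqrt(2)*t - 32*sqrt(2)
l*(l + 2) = l^2 + 2*l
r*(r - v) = r^2 - r*v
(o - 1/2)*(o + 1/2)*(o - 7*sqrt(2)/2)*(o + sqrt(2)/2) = o^4 - 3*sqrt(2)*o^3 - 15*o^2/4 + 3*sqrt(2)*o/4 + 7/8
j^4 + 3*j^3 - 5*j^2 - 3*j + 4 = (j - 1)^2*(j + 1)*(j + 4)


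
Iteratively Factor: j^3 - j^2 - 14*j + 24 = (j - 2)*(j^2 + j - 12) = (j - 2)*(j + 4)*(j - 3)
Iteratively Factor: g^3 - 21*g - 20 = (g + 4)*(g^2 - 4*g - 5) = (g - 5)*(g + 4)*(g + 1)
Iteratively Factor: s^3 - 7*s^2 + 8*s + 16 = (s - 4)*(s^2 - 3*s - 4) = (s - 4)*(s + 1)*(s - 4)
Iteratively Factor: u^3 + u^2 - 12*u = (u - 3)*(u^2 + 4*u) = u*(u - 3)*(u + 4)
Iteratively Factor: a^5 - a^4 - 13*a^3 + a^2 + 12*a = (a)*(a^4 - a^3 - 13*a^2 + a + 12) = a*(a - 1)*(a^3 - 13*a - 12) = a*(a - 4)*(a - 1)*(a^2 + 4*a + 3) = a*(a - 4)*(a - 1)*(a + 3)*(a + 1)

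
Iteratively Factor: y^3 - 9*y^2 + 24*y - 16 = (y - 4)*(y^2 - 5*y + 4) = (y - 4)^2*(y - 1)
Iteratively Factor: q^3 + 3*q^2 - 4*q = (q + 4)*(q^2 - q) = q*(q + 4)*(q - 1)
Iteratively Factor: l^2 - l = (l)*(l - 1)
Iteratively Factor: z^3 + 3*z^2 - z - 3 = (z + 1)*(z^2 + 2*z - 3) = (z + 1)*(z + 3)*(z - 1)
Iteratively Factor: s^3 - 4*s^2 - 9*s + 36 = (s + 3)*(s^2 - 7*s + 12) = (s - 4)*(s + 3)*(s - 3)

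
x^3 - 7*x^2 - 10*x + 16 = (x - 8)*(x - 1)*(x + 2)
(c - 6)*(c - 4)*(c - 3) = c^3 - 13*c^2 + 54*c - 72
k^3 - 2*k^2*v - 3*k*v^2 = k*(k - 3*v)*(k + v)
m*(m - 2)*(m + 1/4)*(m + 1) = m^4 - 3*m^3/4 - 9*m^2/4 - m/2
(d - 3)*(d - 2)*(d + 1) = d^3 - 4*d^2 + d + 6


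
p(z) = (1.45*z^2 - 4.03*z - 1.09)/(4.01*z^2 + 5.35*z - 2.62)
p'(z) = (-8.02*z - 5.35)*(1.45*z^2 - 4.03*z - 1.09)/(4.01*z^2 + 5.35*z - 2.62)^2 + (2.9*z - 4.03)/(4.01*z^2 + 5.35*z - 2.62) = (23.9178*z^2 + 1.1438*z + 16.3901)/(16.0801*z^4 + 42.907*z^3 + 7.6101*z^2 - 28.034*z + 6.8644)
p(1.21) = -0.40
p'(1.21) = 0.56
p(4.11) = 0.08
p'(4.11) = 0.06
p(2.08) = -0.12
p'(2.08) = 0.18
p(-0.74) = -0.61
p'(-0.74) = 1.49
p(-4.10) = 0.93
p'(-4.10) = 0.23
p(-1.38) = -3.06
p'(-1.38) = 10.78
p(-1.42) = -3.55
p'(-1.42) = 13.87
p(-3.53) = 1.10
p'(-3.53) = 0.38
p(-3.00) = 1.38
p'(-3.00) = 0.75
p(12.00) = 0.25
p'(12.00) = 0.01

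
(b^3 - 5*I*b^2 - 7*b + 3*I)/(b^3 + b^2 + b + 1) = (b^2 - 4*I*b - 3)/(b^2 + b*(1 + I) + I)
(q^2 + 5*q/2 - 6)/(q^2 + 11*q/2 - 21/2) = (q + 4)/(q + 7)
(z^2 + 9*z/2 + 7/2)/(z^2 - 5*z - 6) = (z + 7/2)/(z - 6)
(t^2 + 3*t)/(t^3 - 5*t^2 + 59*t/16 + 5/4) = 16*t*(t + 3)/(16*t^3 - 80*t^2 + 59*t + 20)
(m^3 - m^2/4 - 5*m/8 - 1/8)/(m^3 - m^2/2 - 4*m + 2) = (8*m^3 - 2*m^2 - 5*m - 1)/(4*(2*m^3 - m^2 - 8*m + 4))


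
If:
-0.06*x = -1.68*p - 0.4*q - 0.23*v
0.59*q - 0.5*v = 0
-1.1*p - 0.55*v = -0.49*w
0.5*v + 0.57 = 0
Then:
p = 0.0357142857142857*x + 0.386095641646489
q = -0.97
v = -1.14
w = 0.0801749271137026*x - 0.41284651875278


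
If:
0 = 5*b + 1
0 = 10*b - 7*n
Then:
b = -1/5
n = -2/7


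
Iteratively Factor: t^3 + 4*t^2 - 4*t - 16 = (t - 2)*(t^2 + 6*t + 8) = (t - 2)*(t + 2)*(t + 4)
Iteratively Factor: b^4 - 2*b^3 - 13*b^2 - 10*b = (b + 2)*(b^3 - 4*b^2 - 5*b) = (b - 5)*(b + 2)*(b^2 + b) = b*(b - 5)*(b + 2)*(b + 1)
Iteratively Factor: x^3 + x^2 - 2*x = (x)*(x^2 + x - 2) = x*(x - 1)*(x + 2)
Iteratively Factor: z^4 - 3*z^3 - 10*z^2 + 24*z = (z + 3)*(z^3 - 6*z^2 + 8*z) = (z - 2)*(z + 3)*(z^2 - 4*z) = z*(z - 2)*(z + 3)*(z - 4)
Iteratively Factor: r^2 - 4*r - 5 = (r + 1)*(r - 5)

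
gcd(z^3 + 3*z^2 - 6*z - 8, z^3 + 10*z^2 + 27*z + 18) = z + 1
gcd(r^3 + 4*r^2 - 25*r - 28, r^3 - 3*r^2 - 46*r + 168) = r^2 + 3*r - 28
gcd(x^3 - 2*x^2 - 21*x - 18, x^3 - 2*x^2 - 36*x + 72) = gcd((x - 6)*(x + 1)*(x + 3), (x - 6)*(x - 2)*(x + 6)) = x - 6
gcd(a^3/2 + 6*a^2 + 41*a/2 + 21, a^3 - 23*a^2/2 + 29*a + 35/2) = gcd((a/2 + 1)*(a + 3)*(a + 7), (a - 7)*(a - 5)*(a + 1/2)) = 1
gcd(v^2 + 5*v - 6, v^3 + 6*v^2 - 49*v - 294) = v + 6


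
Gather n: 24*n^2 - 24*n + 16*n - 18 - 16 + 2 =24*n^2 - 8*n - 32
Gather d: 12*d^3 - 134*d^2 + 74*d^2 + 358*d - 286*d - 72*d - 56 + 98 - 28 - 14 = 12*d^3 - 60*d^2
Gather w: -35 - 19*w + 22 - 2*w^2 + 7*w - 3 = -2*w^2 - 12*w - 16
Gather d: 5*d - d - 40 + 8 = 4*d - 32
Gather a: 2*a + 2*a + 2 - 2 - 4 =4*a - 4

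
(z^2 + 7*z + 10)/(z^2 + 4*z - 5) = (z + 2)/(z - 1)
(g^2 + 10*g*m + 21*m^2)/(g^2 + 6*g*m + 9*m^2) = (g + 7*m)/(g + 3*m)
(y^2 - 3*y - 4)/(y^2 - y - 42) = (-y^2 + 3*y + 4)/(-y^2 + y + 42)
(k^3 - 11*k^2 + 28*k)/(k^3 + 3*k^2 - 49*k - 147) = k*(k - 4)/(k^2 + 10*k + 21)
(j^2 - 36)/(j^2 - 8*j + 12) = (j + 6)/(j - 2)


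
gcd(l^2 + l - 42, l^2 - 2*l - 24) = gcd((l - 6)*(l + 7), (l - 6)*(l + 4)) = l - 6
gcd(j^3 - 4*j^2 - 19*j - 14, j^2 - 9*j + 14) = j - 7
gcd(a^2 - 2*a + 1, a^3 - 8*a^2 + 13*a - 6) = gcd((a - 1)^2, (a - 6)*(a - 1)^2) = a^2 - 2*a + 1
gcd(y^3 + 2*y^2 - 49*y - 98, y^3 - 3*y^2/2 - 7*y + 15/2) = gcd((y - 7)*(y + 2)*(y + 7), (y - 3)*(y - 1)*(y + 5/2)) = 1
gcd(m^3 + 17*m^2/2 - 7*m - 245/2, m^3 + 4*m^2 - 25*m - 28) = m + 7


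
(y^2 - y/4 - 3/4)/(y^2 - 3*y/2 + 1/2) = (4*y + 3)/(2*(2*y - 1))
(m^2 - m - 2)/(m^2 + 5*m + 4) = (m - 2)/(m + 4)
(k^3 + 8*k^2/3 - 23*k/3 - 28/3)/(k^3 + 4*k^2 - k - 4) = (k - 7/3)/(k - 1)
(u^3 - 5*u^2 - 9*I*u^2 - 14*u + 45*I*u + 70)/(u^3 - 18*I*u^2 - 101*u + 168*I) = (u^2 - u*(5 + 2*I) + 10*I)/(u^2 - 11*I*u - 24)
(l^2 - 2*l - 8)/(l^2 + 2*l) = (l - 4)/l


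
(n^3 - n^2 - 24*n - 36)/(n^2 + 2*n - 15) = (n^3 - n^2 - 24*n - 36)/(n^2 + 2*n - 15)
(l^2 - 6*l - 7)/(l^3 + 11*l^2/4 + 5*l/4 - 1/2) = 4*(l - 7)/(4*l^2 + 7*l - 2)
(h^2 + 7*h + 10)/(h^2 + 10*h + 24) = (h^2 + 7*h + 10)/(h^2 + 10*h + 24)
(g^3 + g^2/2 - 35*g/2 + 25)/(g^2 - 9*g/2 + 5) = g + 5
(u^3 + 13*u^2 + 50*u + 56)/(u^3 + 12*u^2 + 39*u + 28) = (u + 2)/(u + 1)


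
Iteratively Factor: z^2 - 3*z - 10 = (z + 2)*(z - 5)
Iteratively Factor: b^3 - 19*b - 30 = (b + 3)*(b^2 - 3*b - 10) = (b - 5)*(b + 3)*(b + 2)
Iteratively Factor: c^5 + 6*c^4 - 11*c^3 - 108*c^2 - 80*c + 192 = (c + 4)*(c^4 + 2*c^3 - 19*c^2 - 32*c + 48) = (c + 3)*(c + 4)*(c^3 - c^2 - 16*c + 16) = (c - 4)*(c + 3)*(c + 4)*(c^2 + 3*c - 4) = (c - 4)*(c - 1)*(c + 3)*(c + 4)*(c + 4)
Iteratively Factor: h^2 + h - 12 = (h + 4)*(h - 3)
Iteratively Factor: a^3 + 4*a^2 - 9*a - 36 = (a - 3)*(a^2 + 7*a + 12) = (a - 3)*(a + 3)*(a + 4)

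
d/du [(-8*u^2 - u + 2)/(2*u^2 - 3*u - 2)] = 2*(13*u^2 + 12*u + 4)/(4*u^4 - 12*u^3 + u^2 + 12*u + 4)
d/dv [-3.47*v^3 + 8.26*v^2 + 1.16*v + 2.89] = -10.41*v^2 + 16.52*v + 1.16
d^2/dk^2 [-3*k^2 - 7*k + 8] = -6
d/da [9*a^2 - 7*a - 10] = 18*a - 7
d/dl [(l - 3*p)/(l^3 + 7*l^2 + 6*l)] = (l*(l^2 + 7*l + 6) - (l - 3*p)*(3*l^2 + 14*l + 6))/(l^2*(l^2 + 7*l + 6)^2)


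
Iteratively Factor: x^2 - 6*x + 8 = (x - 2)*(x - 4)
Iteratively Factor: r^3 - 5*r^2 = (r)*(r^2 - 5*r) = r^2*(r - 5)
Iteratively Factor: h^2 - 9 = (h - 3)*(h + 3)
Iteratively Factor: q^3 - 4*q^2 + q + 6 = (q - 3)*(q^2 - q - 2) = (q - 3)*(q - 2)*(q + 1)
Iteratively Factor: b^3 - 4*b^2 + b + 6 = (b - 3)*(b^2 - b - 2) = (b - 3)*(b + 1)*(b - 2)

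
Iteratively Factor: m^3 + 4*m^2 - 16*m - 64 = (m + 4)*(m^2 - 16) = (m + 4)^2*(m - 4)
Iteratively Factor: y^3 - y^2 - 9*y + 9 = (y + 3)*(y^2 - 4*y + 3) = (y - 3)*(y + 3)*(y - 1)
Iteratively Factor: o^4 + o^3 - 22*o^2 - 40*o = (o)*(o^3 + o^2 - 22*o - 40) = o*(o + 2)*(o^2 - o - 20) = o*(o - 5)*(o + 2)*(o + 4)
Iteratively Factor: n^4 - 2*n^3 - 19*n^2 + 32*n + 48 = (n - 3)*(n^3 + n^2 - 16*n - 16) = (n - 3)*(n + 4)*(n^2 - 3*n - 4) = (n - 4)*(n - 3)*(n + 4)*(n + 1)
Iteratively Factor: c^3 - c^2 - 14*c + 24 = (c + 4)*(c^2 - 5*c + 6) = (c - 3)*(c + 4)*(c - 2)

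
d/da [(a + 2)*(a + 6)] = 2*a + 8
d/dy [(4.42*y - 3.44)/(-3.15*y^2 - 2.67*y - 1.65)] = (13.923*y^2 - 21.672*y - 16.4778)/(9.9225*y^4 + 16.821*y^3 + 17.5239*y^2 + 8.811*y + 2.7225)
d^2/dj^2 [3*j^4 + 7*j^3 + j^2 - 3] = 36*j^2 + 42*j + 2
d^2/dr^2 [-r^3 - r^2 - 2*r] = -6*r - 2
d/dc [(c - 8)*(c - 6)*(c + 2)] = 3*c^2 - 24*c + 20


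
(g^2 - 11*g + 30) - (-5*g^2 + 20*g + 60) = 6*g^2 - 31*g - 30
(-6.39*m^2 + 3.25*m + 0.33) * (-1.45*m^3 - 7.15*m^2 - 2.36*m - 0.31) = 9.2655*m^5 + 40.976*m^4 - 8.6356*m^3 - 8.0486*m^2 - 1.7863*m - 0.1023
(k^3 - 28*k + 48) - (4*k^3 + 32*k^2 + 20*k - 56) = -3*k^3 - 32*k^2 - 48*k + 104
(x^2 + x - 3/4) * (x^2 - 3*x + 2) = x^4 - 2*x^3 - 7*x^2/4 + 17*x/4 - 3/2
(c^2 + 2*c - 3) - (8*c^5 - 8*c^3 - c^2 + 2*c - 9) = -8*c^5 + 8*c^3 + 2*c^2 + 6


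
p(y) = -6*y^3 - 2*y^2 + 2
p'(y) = -18*y^2 - 4*y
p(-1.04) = 6.59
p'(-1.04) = -15.31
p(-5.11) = 750.37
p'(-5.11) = -449.58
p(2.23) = -74.48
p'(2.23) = -98.43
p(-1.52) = 18.45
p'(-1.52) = -35.51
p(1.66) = -30.96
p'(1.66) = -56.24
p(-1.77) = 29.01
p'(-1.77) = -49.31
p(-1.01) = 6.14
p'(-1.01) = -14.32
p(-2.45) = 78.23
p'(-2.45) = -98.24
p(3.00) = -178.00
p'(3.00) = -174.00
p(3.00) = -178.00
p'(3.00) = -174.00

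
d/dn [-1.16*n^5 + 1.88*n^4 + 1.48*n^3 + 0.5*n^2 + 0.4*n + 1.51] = -5.8*n^4 + 7.52*n^3 + 4.44*n^2 + 1.0*n + 0.4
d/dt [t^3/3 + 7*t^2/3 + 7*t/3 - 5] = t^2 + 14*t/3 + 7/3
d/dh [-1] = 0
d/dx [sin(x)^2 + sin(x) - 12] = sin(2*x) + cos(x)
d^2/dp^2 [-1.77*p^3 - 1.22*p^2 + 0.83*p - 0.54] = -10.62*p - 2.44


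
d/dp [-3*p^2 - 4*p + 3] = -6*p - 4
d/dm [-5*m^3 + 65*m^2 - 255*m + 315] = -15*m^2 + 130*m - 255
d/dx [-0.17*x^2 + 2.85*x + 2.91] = 2.85 - 0.34*x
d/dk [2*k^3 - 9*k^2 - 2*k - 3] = 6*k^2 - 18*k - 2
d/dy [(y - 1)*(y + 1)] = 2*y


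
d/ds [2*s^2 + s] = 4*s + 1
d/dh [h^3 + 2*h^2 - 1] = h*(3*h + 4)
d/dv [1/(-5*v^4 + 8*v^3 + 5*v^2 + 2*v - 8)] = 2*(10*v^3 - 12*v^2 - 5*v - 1)/(-5*v^4 + 8*v^3 + 5*v^2 + 2*v - 8)^2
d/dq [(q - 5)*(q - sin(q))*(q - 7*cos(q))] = (5 - q)*(q - 7*cos(q))*(cos(q) - 1) + (q - 5)*(q - sin(q))*(7*sin(q) + 1) + (q - sin(q))*(q - 7*cos(q))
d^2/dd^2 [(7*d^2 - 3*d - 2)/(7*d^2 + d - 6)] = 8*(-49*d^3 + 147*d^2 - 105*d + 37)/(343*d^6 + 147*d^5 - 861*d^4 - 251*d^3 + 738*d^2 + 108*d - 216)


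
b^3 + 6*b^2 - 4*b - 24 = (b - 2)*(b + 2)*(b + 6)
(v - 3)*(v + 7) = v^2 + 4*v - 21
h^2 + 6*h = h*(h + 6)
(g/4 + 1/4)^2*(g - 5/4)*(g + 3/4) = g^4/16 + 3*g^3/32 - 15*g^2/256 - 19*g/128 - 15/256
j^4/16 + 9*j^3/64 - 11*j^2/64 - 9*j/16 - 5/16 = (j/4 + 1/4)*(j/4 + 1/2)*(j - 2)*(j + 5/4)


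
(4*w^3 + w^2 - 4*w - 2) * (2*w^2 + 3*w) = 8*w^5 + 14*w^4 - 5*w^3 - 16*w^2 - 6*w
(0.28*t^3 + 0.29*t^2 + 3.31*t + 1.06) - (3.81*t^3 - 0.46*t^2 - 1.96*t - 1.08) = -3.53*t^3 + 0.75*t^2 + 5.27*t + 2.14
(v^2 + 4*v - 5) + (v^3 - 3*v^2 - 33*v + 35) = v^3 - 2*v^2 - 29*v + 30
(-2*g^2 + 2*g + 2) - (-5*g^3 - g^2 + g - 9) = 5*g^3 - g^2 + g + 11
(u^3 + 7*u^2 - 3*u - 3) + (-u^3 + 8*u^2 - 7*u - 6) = 15*u^2 - 10*u - 9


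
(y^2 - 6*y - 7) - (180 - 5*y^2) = 6*y^2 - 6*y - 187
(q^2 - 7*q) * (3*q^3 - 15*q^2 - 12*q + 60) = 3*q^5 - 36*q^4 + 93*q^3 + 144*q^2 - 420*q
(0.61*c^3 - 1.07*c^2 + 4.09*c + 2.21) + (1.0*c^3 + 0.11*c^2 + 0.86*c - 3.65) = 1.61*c^3 - 0.96*c^2 + 4.95*c - 1.44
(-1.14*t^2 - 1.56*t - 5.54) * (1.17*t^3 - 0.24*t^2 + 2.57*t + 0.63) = -1.3338*t^5 - 1.5516*t^4 - 9.0372*t^3 - 3.3978*t^2 - 15.2206*t - 3.4902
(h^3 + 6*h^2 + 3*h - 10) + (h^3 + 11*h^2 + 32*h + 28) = 2*h^3 + 17*h^2 + 35*h + 18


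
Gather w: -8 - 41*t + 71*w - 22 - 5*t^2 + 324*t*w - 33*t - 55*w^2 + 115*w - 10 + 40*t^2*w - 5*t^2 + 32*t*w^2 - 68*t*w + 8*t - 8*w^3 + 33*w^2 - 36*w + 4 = -10*t^2 - 66*t - 8*w^3 + w^2*(32*t - 22) + w*(40*t^2 + 256*t + 150) - 36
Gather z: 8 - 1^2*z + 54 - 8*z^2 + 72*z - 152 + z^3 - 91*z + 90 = z^3 - 8*z^2 - 20*z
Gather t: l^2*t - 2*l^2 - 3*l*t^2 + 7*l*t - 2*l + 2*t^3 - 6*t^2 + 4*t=-2*l^2 - 2*l + 2*t^3 + t^2*(-3*l - 6) + t*(l^2 + 7*l + 4)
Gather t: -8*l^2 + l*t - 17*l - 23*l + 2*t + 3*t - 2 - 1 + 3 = -8*l^2 - 40*l + t*(l + 5)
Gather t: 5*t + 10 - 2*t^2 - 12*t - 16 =-2*t^2 - 7*t - 6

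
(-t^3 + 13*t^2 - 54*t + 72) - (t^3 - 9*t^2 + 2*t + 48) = -2*t^3 + 22*t^2 - 56*t + 24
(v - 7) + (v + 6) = 2*v - 1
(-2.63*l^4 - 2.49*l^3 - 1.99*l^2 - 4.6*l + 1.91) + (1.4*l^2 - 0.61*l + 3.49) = -2.63*l^4 - 2.49*l^3 - 0.59*l^2 - 5.21*l + 5.4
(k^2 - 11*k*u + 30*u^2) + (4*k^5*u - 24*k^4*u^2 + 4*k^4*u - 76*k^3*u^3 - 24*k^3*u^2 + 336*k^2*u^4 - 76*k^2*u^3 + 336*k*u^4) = 4*k^5*u - 24*k^4*u^2 + 4*k^4*u - 76*k^3*u^3 - 24*k^3*u^2 + 336*k^2*u^4 - 76*k^2*u^3 + k^2 + 336*k*u^4 - 11*k*u + 30*u^2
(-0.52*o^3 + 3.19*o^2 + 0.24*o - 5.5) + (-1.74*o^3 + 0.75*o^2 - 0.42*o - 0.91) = -2.26*o^3 + 3.94*o^2 - 0.18*o - 6.41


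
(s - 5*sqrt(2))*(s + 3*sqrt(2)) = s^2 - 2*sqrt(2)*s - 30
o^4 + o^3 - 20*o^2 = o^2*(o - 4)*(o + 5)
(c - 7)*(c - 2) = c^2 - 9*c + 14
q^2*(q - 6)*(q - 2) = q^4 - 8*q^3 + 12*q^2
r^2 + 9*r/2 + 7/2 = (r + 1)*(r + 7/2)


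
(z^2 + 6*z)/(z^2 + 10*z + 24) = z/(z + 4)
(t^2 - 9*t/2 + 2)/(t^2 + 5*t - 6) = (t^2 - 9*t/2 + 2)/(t^2 + 5*t - 6)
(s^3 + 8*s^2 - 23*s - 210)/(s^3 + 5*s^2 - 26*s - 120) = (s + 7)/(s + 4)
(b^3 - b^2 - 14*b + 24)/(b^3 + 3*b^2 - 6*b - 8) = (b - 3)/(b + 1)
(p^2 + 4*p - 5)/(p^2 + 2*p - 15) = (p - 1)/(p - 3)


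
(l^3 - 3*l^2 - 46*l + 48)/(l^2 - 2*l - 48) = l - 1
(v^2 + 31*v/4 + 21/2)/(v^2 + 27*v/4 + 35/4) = (v + 6)/(v + 5)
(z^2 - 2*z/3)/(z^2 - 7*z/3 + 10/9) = 3*z/(3*z - 5)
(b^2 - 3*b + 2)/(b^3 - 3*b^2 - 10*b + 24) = (b - 1)/(b^2 - b - 12)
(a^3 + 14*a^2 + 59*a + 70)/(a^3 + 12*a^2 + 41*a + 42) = (a + 5)/(a + 3)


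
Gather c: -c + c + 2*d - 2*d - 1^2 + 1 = 0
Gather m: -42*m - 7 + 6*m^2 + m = 6*m^2 - 41*m - 7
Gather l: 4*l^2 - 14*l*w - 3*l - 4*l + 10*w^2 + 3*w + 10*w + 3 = 4*l^2 + l*(-14*w - 7) + 10*w^2 + 13*w + 3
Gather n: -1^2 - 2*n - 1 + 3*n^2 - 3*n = 3*n^2 - 5*n - 2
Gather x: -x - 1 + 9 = 8 - x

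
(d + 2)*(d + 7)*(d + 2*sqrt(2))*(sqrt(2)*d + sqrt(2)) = sqrt(2)*d^4 + 4*d^3 + 10*sqrt(2)*d^3 + 23*sqrt(2)*d^2 + 40*d^2 + 14*sqrt(2)*d + 92*d + 56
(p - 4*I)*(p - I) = p^2 - 5*I*p - 4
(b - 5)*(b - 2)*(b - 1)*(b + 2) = b^4 - 6*b^3 + b^2 + 24*b - 20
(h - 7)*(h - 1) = h^2 - 8*h + 7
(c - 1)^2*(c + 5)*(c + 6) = c^4 + 9*c^3 + 9*c^2 - 49*c + 30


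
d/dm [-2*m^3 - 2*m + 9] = -6*m^2 - 2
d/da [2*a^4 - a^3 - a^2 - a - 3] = 8*a^3 - 3*a^2 - 2*a - 1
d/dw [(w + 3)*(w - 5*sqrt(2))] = 2*w - 5*sqrt(2) + 3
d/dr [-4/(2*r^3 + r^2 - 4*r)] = 8*(3*r^2 + r - 2)/(r^2*(2*r^2 + r - 4)^2)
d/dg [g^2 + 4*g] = 2*g + 4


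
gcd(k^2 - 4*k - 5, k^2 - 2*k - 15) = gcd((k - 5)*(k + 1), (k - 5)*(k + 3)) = k - 5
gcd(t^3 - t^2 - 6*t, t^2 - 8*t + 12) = 1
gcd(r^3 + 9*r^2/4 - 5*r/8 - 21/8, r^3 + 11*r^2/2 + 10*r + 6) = r + 3/2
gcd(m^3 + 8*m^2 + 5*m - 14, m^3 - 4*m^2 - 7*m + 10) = m^2 + m - 2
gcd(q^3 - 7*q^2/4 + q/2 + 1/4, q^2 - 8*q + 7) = q - 1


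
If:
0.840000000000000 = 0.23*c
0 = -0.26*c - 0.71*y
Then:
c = 3.65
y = -1.34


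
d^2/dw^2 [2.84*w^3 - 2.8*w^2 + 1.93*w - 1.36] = 17.04*w - 5.6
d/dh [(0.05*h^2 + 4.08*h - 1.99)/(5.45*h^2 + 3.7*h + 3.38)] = (-22.051*h^2 + 22.029*h + 21.1534)/(29.7025*h^4 + 40.33*h^3 + 50.532*h^2 + 25.012*h + 11.4244)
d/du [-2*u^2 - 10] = -4*u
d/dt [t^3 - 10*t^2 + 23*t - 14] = 3*t^2 - 20*t + 23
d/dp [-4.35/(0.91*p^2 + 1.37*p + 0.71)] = (7.917*p + 5.9595)/(0.91*p^2 + 1.37*p + 0.71)^2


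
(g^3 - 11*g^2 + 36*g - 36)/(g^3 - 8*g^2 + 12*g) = (g - 3)/g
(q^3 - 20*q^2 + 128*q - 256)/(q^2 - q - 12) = (q^2 - 16*q + 64)/(q + 3)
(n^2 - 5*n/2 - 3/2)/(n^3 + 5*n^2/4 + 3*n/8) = 4*(n - 3)/(n*(4*n + 3))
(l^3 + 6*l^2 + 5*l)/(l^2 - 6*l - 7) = l*(l + 5)/(l - 7)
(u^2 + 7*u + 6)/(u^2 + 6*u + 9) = (u^2 + 7*u + 6)/(u^2 + 6*u + 9)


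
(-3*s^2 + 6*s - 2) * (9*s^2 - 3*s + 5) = -27*s^4 + 63*s^3 - 51*s^2 + 36*s - 10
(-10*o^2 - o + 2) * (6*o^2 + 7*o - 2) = -60*o^4 - 76*o^3 + 25*o^2 + 16*o - 4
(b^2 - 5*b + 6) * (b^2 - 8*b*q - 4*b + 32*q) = b^4 - 8*b^3*q - 9*b^3 + 72*b^2*q + 26*b^2 - 208*b*q - 24*b + 192*q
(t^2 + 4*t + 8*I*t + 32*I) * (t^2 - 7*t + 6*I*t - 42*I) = t^4 - 3*t^3 + 14*I*t^3 - 76*t^2 - 42*I*t^2 + 144*t - 392*I*t + 1344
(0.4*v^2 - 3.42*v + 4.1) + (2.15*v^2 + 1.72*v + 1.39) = 2.55*v^2 - 1.7*v + 5.49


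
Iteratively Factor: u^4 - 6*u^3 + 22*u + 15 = (u - 3)*(u^3 - 3*u^2 - 9*u - 5) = (u - 3)*(u + 1)*(u^2 - 4*u - 5) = (u - 5)*(u - 3)*(u + 1)*(u + 1)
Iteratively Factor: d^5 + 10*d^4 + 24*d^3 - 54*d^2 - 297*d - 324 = (d - 3)*(d^4 + 13*d^3 + 63*d^2 + 135*d + 108) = (d - 3)*(d + 3)*(d^3 + 10*d^2 + 33*d + 36) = (d - 3)*(d + 3)^2*(d^2 + 7*d + 12) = (d - 3)*(d + 3)^2*(d + 4)*(d + 3)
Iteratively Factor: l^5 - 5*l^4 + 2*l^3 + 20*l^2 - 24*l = (l)*(l^4 - 5*l^3 + 2*l^2 + 20*l - 24) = l*(l - 2)*(l^3 - 3*l^2 - 4*l + 12) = l*(l - 2)^2*(l^2 - l - 6) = l*(l - 2)^2*(l + 2)*(l - 3)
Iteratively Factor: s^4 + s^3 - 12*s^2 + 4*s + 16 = (s - 2)*(s^3 + 3*s^2 - 6*s - 8) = (s - 2)^2*(s^2 + 5*s + 4) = (s - 2)^2*(s + 4)*(s + 1)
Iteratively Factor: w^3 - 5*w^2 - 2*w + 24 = (w - 3)*(w^2 - 2*w - 8) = (w - 3)*(w + 2)*(w - 4)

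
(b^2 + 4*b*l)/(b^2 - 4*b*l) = (b + 4*l)/(b - 4*l)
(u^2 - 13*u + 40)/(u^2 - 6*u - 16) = (u - 5)/(u + 2)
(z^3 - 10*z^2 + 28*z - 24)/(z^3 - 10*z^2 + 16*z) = (z^2 - 8*z + 12)/(z*(z - 8))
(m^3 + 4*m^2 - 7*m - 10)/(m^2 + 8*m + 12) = (m^3 + 4*m^2 - 7*m - 10)/(m^2 + 8*m + 12)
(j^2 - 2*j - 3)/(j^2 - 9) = (j + 1)/(j + 3)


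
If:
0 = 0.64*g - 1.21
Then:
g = 1.89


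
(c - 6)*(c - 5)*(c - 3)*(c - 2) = c^4 - 16*c^3 + 91*c^2 - 216*c + 180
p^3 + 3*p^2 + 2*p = p*(p + 1)*(p + 2)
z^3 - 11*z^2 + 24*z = z*(z - 8)*(z - 3)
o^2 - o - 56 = (o - 8)*(o + 7)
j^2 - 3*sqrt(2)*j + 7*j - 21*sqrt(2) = (j + 7)*(j - 3*sqrt(2))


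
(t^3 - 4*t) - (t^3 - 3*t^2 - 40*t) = 3*t^2 + 36*t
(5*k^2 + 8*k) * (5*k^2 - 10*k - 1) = 25*k^4 - 10*k^3 - 85*k^2 - 8*k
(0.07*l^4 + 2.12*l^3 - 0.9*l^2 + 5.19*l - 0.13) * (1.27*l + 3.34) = 0.0889*l^5 + 2.9262*l^4 + 5.9378*l^3 + 3.5853*l^2 + 17.1695*l - 0.4342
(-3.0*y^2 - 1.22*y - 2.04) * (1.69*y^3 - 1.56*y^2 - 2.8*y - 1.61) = -5.07*y^5 + 2.6182*y^4 + 6.8556*y^3 + 11.4284*y^2 + 7.6762*y + 3.2844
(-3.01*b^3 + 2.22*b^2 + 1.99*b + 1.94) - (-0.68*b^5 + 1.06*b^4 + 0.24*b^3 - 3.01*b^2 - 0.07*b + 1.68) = 0.68*b^5 - 1.06*b^4 - 3.25*b^3 + 5.23*b^2 + 2.06*b + 0.26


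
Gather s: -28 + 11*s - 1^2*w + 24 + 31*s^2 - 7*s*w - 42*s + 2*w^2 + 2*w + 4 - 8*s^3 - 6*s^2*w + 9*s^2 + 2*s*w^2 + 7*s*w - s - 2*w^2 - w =-8*s^3 + s^2*(40 - 6*w) + s*(2*w^2 - 32)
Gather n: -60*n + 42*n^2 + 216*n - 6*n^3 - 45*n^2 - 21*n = -6*n^3 - 3*n^2 + 135*n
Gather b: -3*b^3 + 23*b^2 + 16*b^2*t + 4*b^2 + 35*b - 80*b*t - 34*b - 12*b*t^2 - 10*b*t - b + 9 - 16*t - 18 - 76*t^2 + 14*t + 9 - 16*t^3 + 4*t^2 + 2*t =-3*b^3 + b^2*(16*t + 27) + b*(-12*t^2 - 90*t) - 16*t^3 - 72*t^2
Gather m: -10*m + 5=5 - 10*m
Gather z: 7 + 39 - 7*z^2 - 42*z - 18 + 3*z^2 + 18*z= -4*z^2 - 24*z + 28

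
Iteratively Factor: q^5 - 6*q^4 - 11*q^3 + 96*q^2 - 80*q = (q)*(q^4 - 6*q^3 - 11*q^2 + 96*q - 80) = q*(q + 4)*(q^3 - 10*q^2 + 29*q - 20) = q*(q - 1)*(q + 4)*(q^2 - 9*q + 20) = q*(q - 4)*(q - 1)*(q + 4)*(q - 5)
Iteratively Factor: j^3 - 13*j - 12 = (j + 3)*(j^2 - 3*j - 4) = (j + 1)*(j + 3)*(j - 4)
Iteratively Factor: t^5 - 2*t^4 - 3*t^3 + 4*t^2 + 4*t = (t)*(t^4 - 2*t^3 - 3*t^2 + 4*t + 4) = t*(t + 1)*(t^3 - 3*t^2 + 4) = t*(t - 2)*(t + 1)*(t^2 - t - 2) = t*(t - 2)*(t + 1)^2*(t - 2)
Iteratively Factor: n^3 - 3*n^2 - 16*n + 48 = (n + 4)*(n^2 - 7*n + 12) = (n - 4)*(n + 4)*(n - 3)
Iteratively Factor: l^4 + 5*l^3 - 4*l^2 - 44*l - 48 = (l + 4)*(l^3 + l^2 - 8*l - 12) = (l - 3)*(l + 4)*(l^2 + 4*l + 4) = (l - 3)*(l + 2)*(l + 4)*(l + 2)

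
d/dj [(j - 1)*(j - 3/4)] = 2*j - 7/4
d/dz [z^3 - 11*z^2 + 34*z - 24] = 3*z^2 - 22*z + 34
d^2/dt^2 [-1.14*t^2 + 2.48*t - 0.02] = -2.28000000000000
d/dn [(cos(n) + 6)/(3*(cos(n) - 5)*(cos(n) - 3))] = (cos(n)^2 + 12*cos(n) - 63)*sin(n)/(3*(cos(n) - 5)^2*(cos(n) - 3)^2)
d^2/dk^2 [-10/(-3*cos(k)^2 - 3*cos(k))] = 10*(-(1 - cos(2*k))^2 + 15*cos(k)/4 - 3*cos(2*k)/2 - 3*cos(3*k)/4 + 9/2)/(3*(cos(k) + 1)^3*cos(k)^3)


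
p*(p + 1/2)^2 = p^3 + p^2 + p/4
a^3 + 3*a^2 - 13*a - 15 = (a - 3)*(a + 1)*(a + 5)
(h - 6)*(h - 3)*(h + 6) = h^3 - 3*h^2 - 36*h + 108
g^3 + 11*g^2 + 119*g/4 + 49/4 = (g + 1/2)*(g + 7/2)*(g + 7)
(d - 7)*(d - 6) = d^2 - 13*d + 42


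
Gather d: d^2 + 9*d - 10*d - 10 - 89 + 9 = d^2 - d - 90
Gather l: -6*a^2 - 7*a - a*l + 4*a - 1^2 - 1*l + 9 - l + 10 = -6*a^2 - 3*a + l*(-a - 2) + 18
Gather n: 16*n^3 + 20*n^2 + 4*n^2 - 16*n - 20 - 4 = 16*n^3 + 24*n^2 - 16*n - 24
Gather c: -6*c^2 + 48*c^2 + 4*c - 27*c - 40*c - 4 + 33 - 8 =42*c^2 - 63*c + 21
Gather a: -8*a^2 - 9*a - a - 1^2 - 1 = -8*a^2 - 10*a - 2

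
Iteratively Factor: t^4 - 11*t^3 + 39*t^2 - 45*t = (t - 5)*(t^3 - 6*t^2 + 9*t) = (t - 5)*(t - 3)*(t^2 - 3*t) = t*(t - 5)*(t - 3)*(t - 3)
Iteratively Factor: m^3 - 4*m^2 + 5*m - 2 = (m - 2)*(m^2 - 2*m + 1) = (m - 2)*(m - 1)*(m - 1)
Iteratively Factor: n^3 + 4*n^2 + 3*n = (n + 1)*(n^2 + 3*n) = n*(n + 1)*(n + 3)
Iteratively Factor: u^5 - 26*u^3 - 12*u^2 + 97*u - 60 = (u - 1)*(u^4 + u^3 - 25*u^2 - 37*u + 60) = (u - 1)^2*(u^3 + 2*u^2 - 23*u - 60) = (u - 1)^2*(u + 4)*(u^2 - 2*u - 15) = (u - 1)^2*(u + 3)*(u + 4)*(u - 5)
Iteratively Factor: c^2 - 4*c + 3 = (c - 3)*(c - 1)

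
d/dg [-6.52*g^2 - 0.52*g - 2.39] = -13.04*g - 0.52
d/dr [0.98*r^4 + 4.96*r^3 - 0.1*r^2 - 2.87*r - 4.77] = 3.92*r^3 + 14.88*r^2 - 0.2*r - 2.87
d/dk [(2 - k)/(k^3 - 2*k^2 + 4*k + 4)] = 2*(k^3 - 4*k^2 + 4*k - 6)/(k^6 - 4*k^5 + 12*k^4 - 8*k^3 + 32*k + 16)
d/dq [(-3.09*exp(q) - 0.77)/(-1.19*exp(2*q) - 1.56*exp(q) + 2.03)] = (-(2.38*exp(q) + 1.56)*(3.09*exp(q) + 0.77) + 3.6771*exp(2*q) + 4.8204*exp(q) - 6.2727)*exp(q)/(1.19*exp(2*q) + 1.56*exp(q) - 2.03)^2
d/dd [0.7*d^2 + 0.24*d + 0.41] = 1.4*d + 0.24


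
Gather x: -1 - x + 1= -x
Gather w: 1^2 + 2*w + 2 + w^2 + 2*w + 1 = w^2 + 4*w + 4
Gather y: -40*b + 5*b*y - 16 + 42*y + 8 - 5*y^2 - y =-40*b - 5*y^2 + y*(5*b + 41) - 8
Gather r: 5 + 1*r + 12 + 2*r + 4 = 3*r + 21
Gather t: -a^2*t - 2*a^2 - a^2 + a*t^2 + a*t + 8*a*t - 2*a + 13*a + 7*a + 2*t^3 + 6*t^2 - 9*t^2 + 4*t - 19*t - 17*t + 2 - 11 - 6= -3*a^2 + 18*a + 2*t^3 + t^2*(a - 3) + t*(-a^2 + 9*a - 32) - 15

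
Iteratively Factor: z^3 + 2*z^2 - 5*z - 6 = (z - 2)*(z^2 + 4*z + 3) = (z - 2)*(z + 3)*(z + 1)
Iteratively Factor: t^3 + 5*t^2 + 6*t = (t + 2)*(t^2 + 3*t) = (t + 2)*(t + 3)*(t)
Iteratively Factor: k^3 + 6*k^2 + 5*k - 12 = (k - 1)*(k^2 + 7*k + 12) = (k - 1)*(k + 3)*(k + 4)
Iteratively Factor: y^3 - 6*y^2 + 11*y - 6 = (y - 2)*(y^2 - 4*y + 3) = (y - 3)*(y - 2)*(y - 1)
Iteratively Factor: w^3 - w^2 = (w)*(w^2 - w) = w^2*(w - 1)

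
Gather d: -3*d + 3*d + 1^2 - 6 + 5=0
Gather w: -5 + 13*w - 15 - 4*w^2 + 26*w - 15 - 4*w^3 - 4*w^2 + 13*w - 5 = -4*w^3 - 8*w^2 + 52*w - 40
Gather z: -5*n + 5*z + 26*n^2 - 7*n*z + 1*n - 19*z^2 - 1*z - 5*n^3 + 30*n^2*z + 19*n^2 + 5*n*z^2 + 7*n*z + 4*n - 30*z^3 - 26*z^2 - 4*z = -5*n^3 + 30*n^2*z + 45*n^2 - 30*z^3 + z^2*(5*n - 45)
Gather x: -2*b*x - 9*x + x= x*(-2*b - 8)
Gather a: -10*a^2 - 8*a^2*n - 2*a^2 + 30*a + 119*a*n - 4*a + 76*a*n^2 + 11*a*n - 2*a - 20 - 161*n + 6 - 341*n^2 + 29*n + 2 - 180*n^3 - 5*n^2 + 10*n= a^2*(-8*n - 12) + a*(76*n^2 + 130*n + 24) - 180*n^3 - 346*n^2 - 122*n - 12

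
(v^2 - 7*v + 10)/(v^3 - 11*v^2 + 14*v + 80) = (v - 2)/(v^2 - 6*v - 16)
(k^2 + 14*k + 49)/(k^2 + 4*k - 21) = (k + 7)/(k - 3)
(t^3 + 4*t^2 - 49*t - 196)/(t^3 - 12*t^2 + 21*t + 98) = (t^2 + 11*t + 28)/(t^2 - 5*t - 14)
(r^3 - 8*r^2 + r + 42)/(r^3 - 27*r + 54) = (r^2 - 5*r - 14)/(r^2 + 3*r - 18)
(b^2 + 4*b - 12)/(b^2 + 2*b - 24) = (b - 2)/(b - 4)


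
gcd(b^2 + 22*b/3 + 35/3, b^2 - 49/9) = b + 7/3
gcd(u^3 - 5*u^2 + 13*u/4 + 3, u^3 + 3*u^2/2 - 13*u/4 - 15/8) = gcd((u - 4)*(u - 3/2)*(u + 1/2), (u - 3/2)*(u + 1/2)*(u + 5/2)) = u^2 - u - 3/4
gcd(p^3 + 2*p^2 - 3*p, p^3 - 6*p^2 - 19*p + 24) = p^2 + 2*p - 3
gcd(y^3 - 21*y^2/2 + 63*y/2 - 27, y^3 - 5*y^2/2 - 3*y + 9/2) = y - 3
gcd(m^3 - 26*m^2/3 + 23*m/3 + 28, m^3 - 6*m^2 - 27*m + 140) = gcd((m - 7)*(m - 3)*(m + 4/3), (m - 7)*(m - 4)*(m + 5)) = m - 7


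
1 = 1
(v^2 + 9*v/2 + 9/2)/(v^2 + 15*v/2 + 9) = (v + 3)/(v + 6)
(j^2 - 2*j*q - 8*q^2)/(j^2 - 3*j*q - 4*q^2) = (j + 2*q)/(j + q)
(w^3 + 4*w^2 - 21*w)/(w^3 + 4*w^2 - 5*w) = (w^2 + 4*w - 21)/(w^2 + 4*w - 5)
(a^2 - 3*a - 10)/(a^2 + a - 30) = (a + 2)/(a + 6)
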